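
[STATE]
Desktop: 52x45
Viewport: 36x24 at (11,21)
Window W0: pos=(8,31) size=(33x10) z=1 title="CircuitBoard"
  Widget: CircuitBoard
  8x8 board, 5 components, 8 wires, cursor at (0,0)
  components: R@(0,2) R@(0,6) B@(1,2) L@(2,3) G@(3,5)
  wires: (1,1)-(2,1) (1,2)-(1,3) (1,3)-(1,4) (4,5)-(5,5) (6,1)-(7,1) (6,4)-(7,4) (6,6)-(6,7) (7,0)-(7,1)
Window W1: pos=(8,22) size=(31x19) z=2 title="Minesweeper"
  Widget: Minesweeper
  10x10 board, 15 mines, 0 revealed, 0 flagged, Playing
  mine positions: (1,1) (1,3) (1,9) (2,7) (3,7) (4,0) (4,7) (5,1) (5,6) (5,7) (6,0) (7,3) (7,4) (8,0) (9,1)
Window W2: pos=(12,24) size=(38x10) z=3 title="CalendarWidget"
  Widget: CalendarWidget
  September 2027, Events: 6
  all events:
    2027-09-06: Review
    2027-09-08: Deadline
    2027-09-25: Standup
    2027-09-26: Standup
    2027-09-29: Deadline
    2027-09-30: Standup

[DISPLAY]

                                    
━━━━━━━━━━━━━━━━━━━━━━━━━━━┓        
inesweeper                 ┃        
─┏━━━━━━━━━━━━━━━━━━━━━━━━━━━━━━━━━━
■┃ CalendarWidget                   
■┠──────────────────────────────────
■┃           September 2027         
■┃Mo Tu We Th Fr Sa Su              
■┃       1  2  3  4  5              
■┃ 6*  7  8*  9 10 11 12            
■┃13 14 15 16 17 18 19              
■┃20 21 22 23 24 25* 26*            
■┗━━━━━━━━━━━━━━━━━━━━━━━━━━━━━━━━━━
■■■■■■■■                   ┃ ┃      
                           ┃ ┃      
                           ┃ ┃      
                           ┃ ┃      
                           ┃ ┃      
                           ┃ ┃      
━━━━━━━━━━━━━━━━━━━━━━━━━━━┛━┛      
                                    
                                    
                                    
                                    


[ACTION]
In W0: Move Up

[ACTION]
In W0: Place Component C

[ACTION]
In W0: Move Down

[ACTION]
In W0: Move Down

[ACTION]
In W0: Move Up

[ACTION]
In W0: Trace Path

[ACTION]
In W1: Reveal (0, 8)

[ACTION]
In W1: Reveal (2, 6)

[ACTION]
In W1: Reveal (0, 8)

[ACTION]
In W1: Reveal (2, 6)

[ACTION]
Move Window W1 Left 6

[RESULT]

                                    
━━━━━━━━━━━━━━━━━━━━━┓              
eper                 ┃              
─┏━━━━━━━━━━━━━━━━━━━━━━━━━━━━━━━━━━
1┃ CalendarWidget                   
■┠──────────────────────────────────
■┃           September 2027         
■┃Mo Tu We Th Fr Sa Su              
■┃       1  2  3  4  5              
■┃ 6*  7  8*  9 10 11 12            
■┃13 14 15 16 17 18 19              
■┃20 21 22 23 24 25* 26*            
■┗━━━━━━━━━━━━━━━━━━━━━━━━━━━━━━━━━━
■■                   ┃       ┃      
                     ┃    R  ┃      
                     ┃       ┃      
                     ┃       ┃      
                     ┃       ┃      
                     ┃       ┃      
━━━━━━━━━━━━━━━━━━━━━┛━━━━━━━┛      
                                    
                                    
                                    
                                    


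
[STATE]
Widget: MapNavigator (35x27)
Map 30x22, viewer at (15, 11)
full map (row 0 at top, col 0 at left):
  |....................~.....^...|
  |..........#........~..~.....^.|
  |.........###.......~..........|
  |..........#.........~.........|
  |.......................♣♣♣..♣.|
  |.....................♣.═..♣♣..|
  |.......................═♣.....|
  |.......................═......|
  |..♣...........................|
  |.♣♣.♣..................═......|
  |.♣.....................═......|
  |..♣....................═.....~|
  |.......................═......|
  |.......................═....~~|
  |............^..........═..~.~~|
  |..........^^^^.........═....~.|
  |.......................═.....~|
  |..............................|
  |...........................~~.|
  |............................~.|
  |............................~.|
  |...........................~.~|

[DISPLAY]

                                   
                                   
  ....................~.....^...   
  ..........#........~..~.....^.   
  .........###.......~..........   
  ..........#.........~.........   
  .......................♣♣♣..♣.   
  .....................♣.═..♣♣..   
  .......................═♣.....   
  .......................═......   
  ..♣...........................   
  .♣♣.♣..................═......   
  .♣.....................═......   
  ..♣............@.......═.....~   
  .......................═......   
  .......................═....~~   
  ............^..........═..~.~~   
  ..........^^^^.........═....~.   
  .......................═.....~   
  ..............................   
  ...........................~~.   
  ............................~.   
  ............................~.   
  ...........................~.~   
                                   
                                   
                                   


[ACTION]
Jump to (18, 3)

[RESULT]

                                   
                                   
                                   
                                   
                                   
                                   
                                   
                                   
                                   
                                   
...................~.....^...      
.........#........~..~.....^.      
........###.......~..........      
.........#.......@.~.........      
......................♣♣♣..♣.      
....................♣.═..♣♣..      
......................═♣.....      
......................═......      
.♣...........................      
♣♣.♣..................═......      
♣.....................═......      
.♣....................═.....~      
......................═......      
......................═....~~      
...........^..........═..~.~~      
.........^^^^.........═....~.      
......................═.....~      


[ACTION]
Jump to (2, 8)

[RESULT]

                                   
                                   
                                   
                                   
                                   
               ....................
               ..........#........~
               .........###.......~
               ..........#.........
               ....................
               ....................
               ....................
               ....................
               ..@.................
               .♣♣.♣...............
               .♣..................
               ..♣.................
               ....................
               ....................
               ............^.......
               ..........^^^^......
               ....................
               ....................
               ....................
               ....................
               ....................
               ....................


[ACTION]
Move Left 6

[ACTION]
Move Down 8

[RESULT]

                 ..........#.......
                 ..................
                 ..................
                 ..................
                 ..................
                 ..♣...............
                 .♣♣.♣.............
                 .♣................
                 ..♣...............
                 ..................
                 ..................
                 ............^.....
                 ..........^^^^....
                 @.................
                 ..................
                 ..................
                 ..................
                 ..................
                 ..................
                                   
                                   
                                   
                                   
                                   
                                   
                                   
                                   


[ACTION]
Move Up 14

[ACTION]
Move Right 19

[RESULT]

                                   
                                   
                                   
                                   
                                   
                                   
                                   
                                   
                                   
                                   
                                   
..................~.....^...       
........#........~..~.....^.       
.......###.......@..........       
........#.........~.........       
.....................♣♣♣..♣.       
...................♣.═..♣♣..       
.....................═♣.....       
.....................═......       
♣...........................       
♣.♣..................═......       
.....................═......       
♣....................═.....~       
.....................═......       
.....................═....~~       
..........^..........═..~.~~       
........^^^^.........═....~.       


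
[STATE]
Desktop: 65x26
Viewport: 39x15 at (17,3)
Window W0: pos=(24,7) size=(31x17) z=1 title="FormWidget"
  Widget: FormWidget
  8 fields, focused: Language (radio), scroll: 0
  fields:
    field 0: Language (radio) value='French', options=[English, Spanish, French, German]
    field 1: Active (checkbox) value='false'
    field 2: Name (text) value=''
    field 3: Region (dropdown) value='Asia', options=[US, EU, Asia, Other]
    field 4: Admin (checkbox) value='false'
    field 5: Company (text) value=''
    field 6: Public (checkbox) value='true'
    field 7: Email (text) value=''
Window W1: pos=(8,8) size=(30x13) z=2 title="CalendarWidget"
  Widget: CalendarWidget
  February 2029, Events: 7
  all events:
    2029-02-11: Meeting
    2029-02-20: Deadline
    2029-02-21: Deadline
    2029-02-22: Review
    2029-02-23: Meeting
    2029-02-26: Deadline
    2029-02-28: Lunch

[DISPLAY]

                                       
                                       
                                       
                                       
       ┏━━━━━━━━━━━━━━━━━━━━━━━━━━━━━┓ 
━━━━━━━━━━━━━━━━━━━━┓                ┃ 
rWidget             ┃────────────────┨ 
────────────────────┨ ( ) English  ( ┃ 
ebruary 2029        ┃ [ ]            ┃ 
 Th Fr Sa Su        ┃ [             ]┃ 
  1  2  3  4        ┃ [Asia        ▼]┃ 
  8  9 10 11*       ┃ [ ]            ┃ 
 15 16 17 18        ┃ [             ]┃ 
1* 22* 23* 24 25    ┃ [x]            ┃ 
8*                  ┃ [             ]┃ 


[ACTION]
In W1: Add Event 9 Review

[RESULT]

                                       
                                       
                                       
                                       
       ┏━━━━━━━━━━━━━━━━━━━━━━━━━━━━━┓ 
━━━━━━━━━━━━━━━━━━━━┓                ┃ 
rWidget             ┃────────────────┨ 
────────────────────┨ ( ) English  ( ┃ 
ebruary 2029        ┃ [ ]            ┃ 
 Th Fr Sa Su        ┃ [             ]┃ 
  1  2  3  4        ┃ [Asia        ▼]┃ 
  8  9* 10 11*      ┃ [ ]            ┃ 
 15 16 17 18        ┃ [             ]┃ 
1* 22* 23* 24 25    ┃ [x]            ┃ 
8*                  ┃ [             ]┃ 


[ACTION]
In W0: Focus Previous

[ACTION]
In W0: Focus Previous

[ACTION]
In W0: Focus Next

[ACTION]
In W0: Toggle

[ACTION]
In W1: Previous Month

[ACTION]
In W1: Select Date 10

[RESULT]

                                       
                                       
                                       
                                       
       ┏━━━━━━━━━━━━━━━━━━━━━━━━━━━━━┓ 
━━━━━━━━━━━━━━━━━━━━┓                ┃ 
rWidget             ┃────────────────┨ 
────────────────────┨ ( ) English  ( ┃ 
January 2029        ┃ [ ]            ┃ 
 Th Fr Sa Su        ┃ [             ]┃ 
  4  5  6  7        ┃ [Asia        ▼]┃ 
0] 11 12 13 14      ┃ [ ]            ┃ 
 18 19 20 21        ┃ [             ]┃ 
 25 26 27 28        ┃ [x]            ┃ 
                    ┃ [             ]┃ 


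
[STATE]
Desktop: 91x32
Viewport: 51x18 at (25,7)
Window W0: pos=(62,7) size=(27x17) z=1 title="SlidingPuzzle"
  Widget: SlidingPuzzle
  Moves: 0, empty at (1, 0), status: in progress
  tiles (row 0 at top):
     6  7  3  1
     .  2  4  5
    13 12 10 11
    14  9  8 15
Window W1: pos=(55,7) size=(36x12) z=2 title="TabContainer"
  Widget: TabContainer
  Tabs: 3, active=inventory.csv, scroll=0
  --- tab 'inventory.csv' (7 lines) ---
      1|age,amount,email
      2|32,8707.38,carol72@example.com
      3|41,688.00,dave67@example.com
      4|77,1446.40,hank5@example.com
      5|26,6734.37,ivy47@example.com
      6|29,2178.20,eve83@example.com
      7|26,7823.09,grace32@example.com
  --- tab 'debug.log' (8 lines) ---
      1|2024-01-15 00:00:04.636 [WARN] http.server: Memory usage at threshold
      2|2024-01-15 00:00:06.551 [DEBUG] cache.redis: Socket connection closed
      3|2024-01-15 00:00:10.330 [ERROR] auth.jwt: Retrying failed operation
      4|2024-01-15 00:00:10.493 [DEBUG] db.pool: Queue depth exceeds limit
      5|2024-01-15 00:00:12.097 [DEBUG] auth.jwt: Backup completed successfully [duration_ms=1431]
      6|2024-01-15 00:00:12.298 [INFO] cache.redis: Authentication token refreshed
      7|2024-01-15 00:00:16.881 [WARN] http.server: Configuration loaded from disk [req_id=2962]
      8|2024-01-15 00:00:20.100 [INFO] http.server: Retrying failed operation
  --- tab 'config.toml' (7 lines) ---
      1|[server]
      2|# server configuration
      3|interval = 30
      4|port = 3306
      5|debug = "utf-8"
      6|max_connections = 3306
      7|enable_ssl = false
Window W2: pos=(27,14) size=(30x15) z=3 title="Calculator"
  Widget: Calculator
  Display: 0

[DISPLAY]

                              ┏━━━━━━━━━━━━━━━━━━━━
                              ┃ TabContainer       
                              ┠────────────────────
                              ┃[inventory.csv]│ deb
                              ┃────────────────────
                              ┃age,amount,email    
                              ┃32,8707.38,carol72@e
  ┏━━━━━━━━━━━━━━━━━━━━━━━━━━━━┓1,688.00,dave67@exa
  ┃ Calculator                 ┃7,1446.40,hank5@exa
  ┠────────────────────────────┨6,6734.37,ivy47@exa
  ┃                           0┃9,2178.20,eve83@exa
  ┃┌───┬───┬───┬───┐           ┃━━━━━━━━━━━━━━━━━━━
  ┃│ 7 │ 8 │ 9 │ ÷ │           ┃     ┃Moves: 0     
  ┃├───┼───┼───┼───┤           ┃     ┃             
  ┃│ 4 │ 5 │ 6 │ × │           ┃     ┃             
  ┃├───┼───┼───┼───┤           ┃     ┃             
  ┃│ 1 │ 2 │ 3 │ - │           ┃     ┗━━━━━━━━━━━━━
  ┃├───┼───┼───┼───┤           ┃                   


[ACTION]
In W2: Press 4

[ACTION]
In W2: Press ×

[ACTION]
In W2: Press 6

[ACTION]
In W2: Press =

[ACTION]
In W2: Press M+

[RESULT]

                              ┏━━━━━━━━━━━━━━━━━━━━
                              ┃ TabContainer       
                              ┠────────────────────
                              ┃[inventory.csv]│ deb
                              ┃────────────────────
                              ┃age,amount,email    
                              ┃32,8707.38,carol72@e
  ┏━━━━━━━━━━━━━━━━━━━━━━━━━━━━┓1,688.00,dave67@exa
  ┃ Calculator                 ┃7,1446.40,hank5@exa
  ┠────────────────────────────┨6,6734.37,ivy47@exa
  ┃                          24┃9,2178.20,eve83@exa
  ┃┌───┬───┬───┬───┐           ┃━━━━━━━━━━━━━━━━━━━
  ┃│ 7 │ 8 │ 9 │ ÷ │           ┃     ┃Moves: 0     
  ┃├───┼───┼───┼───┤           ┃     ┃             
  ┃│ 4 │ 5 │ 6 │ × │           ┃     ┃             
  ┃├───┼───┼───┼───┤           ┃     ┃             
  ┃│ 1 │ 2 │ 3 │ - │           ┃     ┗━━━━━━━━━━━━━
  ┃├───┼───┼───┼───┤           ┃                   


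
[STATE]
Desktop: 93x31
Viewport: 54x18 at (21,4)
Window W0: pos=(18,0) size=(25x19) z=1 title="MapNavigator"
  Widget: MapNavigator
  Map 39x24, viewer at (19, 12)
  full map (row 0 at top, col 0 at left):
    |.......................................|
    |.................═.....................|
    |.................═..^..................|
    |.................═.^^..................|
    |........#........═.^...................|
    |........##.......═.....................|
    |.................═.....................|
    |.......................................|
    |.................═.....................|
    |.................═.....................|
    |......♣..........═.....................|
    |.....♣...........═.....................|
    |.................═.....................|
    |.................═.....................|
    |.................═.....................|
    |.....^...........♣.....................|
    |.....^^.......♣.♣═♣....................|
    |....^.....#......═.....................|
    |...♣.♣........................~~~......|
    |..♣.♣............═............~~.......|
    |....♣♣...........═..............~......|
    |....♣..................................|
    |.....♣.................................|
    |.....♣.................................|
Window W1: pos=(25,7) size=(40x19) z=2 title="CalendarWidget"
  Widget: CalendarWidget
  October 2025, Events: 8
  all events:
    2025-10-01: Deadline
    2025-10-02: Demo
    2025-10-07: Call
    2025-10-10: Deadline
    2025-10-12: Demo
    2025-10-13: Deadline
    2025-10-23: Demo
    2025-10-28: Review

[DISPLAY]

.......═.............┃                                
.....................┃                                
.......═.............┃                                
....┏━━━━━━━━━━━━━━━━━━━━━━━━━━━━━━━━━━━━━━┓          
....┃ CalendarWidget                       ┃          
....┠──────────────────────────────────────┨          
....┃             October 2025             ┃          
....┃Mo Tu We Th Fr Sa Su                  ┃          
....┃       1*  2*  3  4  5                ┃          
....┃ 6  7*  8  9 10* 11 12*               ┃          
....┃13* 14 15 16 17 18 19                 ┃          
#...┃20 21 22 23* 24 25 26                 ┃          
....┃27 28* 29 30 31                       ┃          
....┃                                      ┃          
━━━━┃                                      ┃          
    ┃                                      ┃          
    ┃                                      ┃          
    ┃                                      ┃          


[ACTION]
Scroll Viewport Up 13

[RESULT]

━━━━━━━━━━━━━━━━━━━━━┓                                
apNavigator          ┃                                
─────────────────────┨                                
.......═.............┃                                
.......═.............┃                                
.....................┃                                
.......═.............┃                                
....┏━━━━━━━━━━━━━━━━━━━━━━━━━━━━━━━━━━━━━━┓          
....┃ CalendarWidget                       ┃          
....┠──────────────────────────────────────┨          
....┃             October 2025             ┃          
....┃Mo Tu We Th Fr Sa Su                  ┃          
....┃       1*  2*  3  4  5                ┃          
....┃ 6  7*  8  9 10* 11 12*               ┃          
....┃13* 14 15 16 17 18 19                 ┃          
#...┃20 21 22 23* 24 25 26                 ┃          
....┃27 28* 29 30 31                       ┃          
....┃                                      ┃          


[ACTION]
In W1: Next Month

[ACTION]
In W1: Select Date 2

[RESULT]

━━━━━━━━━━━━━━━━━━━━━┓                                
apNavigator          ┃                                
─────────────────────┨                                
.......═.............┃                                
.......═.............┃                                
.....................┃                                
.......═.............┃                                
....┏━━━━━━━━━━━━━━━━━━━━━━━━━━━━━━━━━━━━━━┓          
....┃ CalendarWidget                       ┃          
....┠──────────────────────────────────────┨          
....┃            November 2025             ┃          
....┃Mo Tu We Th Fr Sa Su                  ┃          
....┃                1 [ 2]                ┃          
....┃ 3  4  5  6  7  8  9                  ┃          
....┃10 11 12 13 14 15 16                  ┃          
#...┃17 18 19 20 21 22 23                  ┃          
....┃24 25 26 27 28 29 30                  ┃          
....┃                                      ┃          


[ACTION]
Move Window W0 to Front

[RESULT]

━━━━━━━━━━━━━━━━━━━━━┓                                
apNavigator          ┃                                
─────────────────────┨                                
.......═.............┃                                
.......═.............┃                                
.....................┃                                
.......═.............┃                                
.......═.............┃━━━━━━━━━━━━━━━━━━━━━┓          
.......═.............┃                     ┃          
.......═.............┃─────────────────────┨          
.......═.@...........┃ber 2025             ┃          
.......═.............┃ Su                  ┃          
.......═.............┃ [ 2]                ┃          
.......♣.............┃  9                  ┃          
....♣.♣═♣............┃ 16                  ┃          
#......═.............┃ 23                  ┃          
....................~┃ 30                  ┃          
.......═............~┃                     ┃          


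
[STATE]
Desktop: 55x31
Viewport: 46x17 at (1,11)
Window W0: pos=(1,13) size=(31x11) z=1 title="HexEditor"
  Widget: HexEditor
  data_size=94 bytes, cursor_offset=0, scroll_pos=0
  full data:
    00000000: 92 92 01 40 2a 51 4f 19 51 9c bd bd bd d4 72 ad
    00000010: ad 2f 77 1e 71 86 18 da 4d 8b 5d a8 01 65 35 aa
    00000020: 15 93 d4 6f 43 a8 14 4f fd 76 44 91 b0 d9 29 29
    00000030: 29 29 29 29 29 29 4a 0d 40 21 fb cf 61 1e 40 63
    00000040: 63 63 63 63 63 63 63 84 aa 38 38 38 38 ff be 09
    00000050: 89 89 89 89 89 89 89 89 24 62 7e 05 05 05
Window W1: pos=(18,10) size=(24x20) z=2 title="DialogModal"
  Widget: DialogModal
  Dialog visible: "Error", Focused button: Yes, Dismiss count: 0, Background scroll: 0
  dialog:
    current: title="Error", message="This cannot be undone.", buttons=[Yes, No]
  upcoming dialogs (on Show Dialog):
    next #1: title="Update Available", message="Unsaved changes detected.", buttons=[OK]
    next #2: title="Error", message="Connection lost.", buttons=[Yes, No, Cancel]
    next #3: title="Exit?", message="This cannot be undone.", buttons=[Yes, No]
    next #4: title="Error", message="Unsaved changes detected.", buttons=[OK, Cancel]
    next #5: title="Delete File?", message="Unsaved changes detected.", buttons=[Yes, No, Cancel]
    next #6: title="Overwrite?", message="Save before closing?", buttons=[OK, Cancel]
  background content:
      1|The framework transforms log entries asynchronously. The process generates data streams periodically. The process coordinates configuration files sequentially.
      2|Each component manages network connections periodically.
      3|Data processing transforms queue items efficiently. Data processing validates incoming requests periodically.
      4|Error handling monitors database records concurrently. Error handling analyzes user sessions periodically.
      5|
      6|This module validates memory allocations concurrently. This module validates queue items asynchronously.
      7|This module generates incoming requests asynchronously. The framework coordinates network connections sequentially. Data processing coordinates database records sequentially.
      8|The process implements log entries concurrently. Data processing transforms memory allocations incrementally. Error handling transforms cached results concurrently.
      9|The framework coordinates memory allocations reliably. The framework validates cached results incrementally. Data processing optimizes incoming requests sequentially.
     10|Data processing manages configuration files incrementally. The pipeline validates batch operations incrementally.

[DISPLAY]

                 ┃ DialogModal          ┃     
                 ┠──────────────────────┨     
┏━━━━━━━━━━━━━━━━┃The framework transfor┃     
┃ HexEditor      ┃Each component manages┃     
┠────────────────┃Data processing transf┃     
┃00000000  92 92 ┃Error handling monitor┃     
┃00000010  ad 2f ┃                      ┃     
┃00000020  15 93 ┃Th┌────────────────┐s ┃     
┃00000030  29 29 ┃Th│     Error      │s ┃     
┃00000040  63 63 ┃Th│This cannot be u│ts┃     
┃00000050  89 89 ┃Th│   [Yes]  No    │na┃     
┃                ┃Da└────────────────┘ge┃     
┗━━━━━━━━━━━━━━━━┃                      ┃     
                 ┃                      ┃     
                 ┃                      ┃     
                 ┃                      ┃     
                 ┃                      ┃     


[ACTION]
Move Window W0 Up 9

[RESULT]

┃00000040  63 63 ┃ DialogModal          ┃     
┃00000050  89 89 ┠──────────────────────┨     
┃                ┃The framework transfor┃     
┗━━━━━━━━━━━━━━━━┃Each component manages┃     
                 ┃Data processing transf┃     
                 ┃Error handling monitor┃     
                 ┃                      ┃     
                 ┃Th┌────────────────┐s ┃     
                 ┃Th│     Error      │s ┃     
                 ┃Th│This cannot be u│ts┃     
                 ┃Th│   [Yes]  No    │na┃     
                 ┃Da└────────────────┘ge┃     
                 ┃                      ┃     
                 ┃                      ┃     
                 ┃                      ┃     
                 ┃                      ┃     
                 ┃                      ┃     


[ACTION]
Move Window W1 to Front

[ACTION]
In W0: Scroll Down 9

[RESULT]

┃                ┃ DialogModal          ┃     
┃                ┠──────────────────────┨     
┃                ┃The framework transfor┃     
┗━━━━━━━━━━━━━━━━┃Each component manages┃     
                 ┃Data processing transf┃     
                 ┃Error handling monitor┃     
                 ┃                      ┃     
                 ┃Th┌────────────────┐s ┃     
                 ┃Th│     Error      │s ┃     
                 ┃Th│This cannot be u│ts┃     
                 ┃Th│   [Yes]  No    │na┃     
                 ┃Da└────────────────┘ge┃     
                 ┃                      ┃     
                 ┃                      ┃     
                 ┃                      ┃     
                 ┃                      ┃     
                 ┃                      ┃     


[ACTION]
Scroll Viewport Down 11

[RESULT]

┗━━━━━━━━━━━━━━━━┃Each component manages┃     
                 ┃Data processing transf┃     
                 ┃Error handling monitor┃     
                 ┃                      ┃     
                 ┃Th┌────────────────┐s ┃     
                 ┃Th│     Error      │s ┃     
                 ┃Th│This cannot be u│ts┃     
                 ┃Th│   [Yes]  No    │na┃     
                 ┃Da└────────────────┘ge┃     
                 ┃                      ┃     
                 ┃                      ┃     
                 ┃                      ┃     
                 ┃                      ┃     
                 ┃                      ┃     
                 ┃                      ┃     
                 ┗━━━━━━━━━━━━━━━━━━━━━━┛     
                                              


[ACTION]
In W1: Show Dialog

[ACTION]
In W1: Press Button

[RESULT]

┗━━━━━━━━━━━━━━━━┃Each component manages┃     
                 ┃Data processing transf┃     
                 ┃Error handling monitor┃     
                 ┃                      ┃     
                 ┃This module validates ┃     
                 ┃This module generates ┃     
                 ┃The process implements┃     
                 ┃The framework coordina┃     
                 ┃Data processing manage┃     
                 ┃                      ┃     
                 ┃                      ┃     
                 ┃                      ┃     
                 ┃                      ┃     
                 ┃                      ┃     
                 ┃                      ┃     
                 ┗━━━━━━━━━━━━━━━━━━━━━━┛     
                                              


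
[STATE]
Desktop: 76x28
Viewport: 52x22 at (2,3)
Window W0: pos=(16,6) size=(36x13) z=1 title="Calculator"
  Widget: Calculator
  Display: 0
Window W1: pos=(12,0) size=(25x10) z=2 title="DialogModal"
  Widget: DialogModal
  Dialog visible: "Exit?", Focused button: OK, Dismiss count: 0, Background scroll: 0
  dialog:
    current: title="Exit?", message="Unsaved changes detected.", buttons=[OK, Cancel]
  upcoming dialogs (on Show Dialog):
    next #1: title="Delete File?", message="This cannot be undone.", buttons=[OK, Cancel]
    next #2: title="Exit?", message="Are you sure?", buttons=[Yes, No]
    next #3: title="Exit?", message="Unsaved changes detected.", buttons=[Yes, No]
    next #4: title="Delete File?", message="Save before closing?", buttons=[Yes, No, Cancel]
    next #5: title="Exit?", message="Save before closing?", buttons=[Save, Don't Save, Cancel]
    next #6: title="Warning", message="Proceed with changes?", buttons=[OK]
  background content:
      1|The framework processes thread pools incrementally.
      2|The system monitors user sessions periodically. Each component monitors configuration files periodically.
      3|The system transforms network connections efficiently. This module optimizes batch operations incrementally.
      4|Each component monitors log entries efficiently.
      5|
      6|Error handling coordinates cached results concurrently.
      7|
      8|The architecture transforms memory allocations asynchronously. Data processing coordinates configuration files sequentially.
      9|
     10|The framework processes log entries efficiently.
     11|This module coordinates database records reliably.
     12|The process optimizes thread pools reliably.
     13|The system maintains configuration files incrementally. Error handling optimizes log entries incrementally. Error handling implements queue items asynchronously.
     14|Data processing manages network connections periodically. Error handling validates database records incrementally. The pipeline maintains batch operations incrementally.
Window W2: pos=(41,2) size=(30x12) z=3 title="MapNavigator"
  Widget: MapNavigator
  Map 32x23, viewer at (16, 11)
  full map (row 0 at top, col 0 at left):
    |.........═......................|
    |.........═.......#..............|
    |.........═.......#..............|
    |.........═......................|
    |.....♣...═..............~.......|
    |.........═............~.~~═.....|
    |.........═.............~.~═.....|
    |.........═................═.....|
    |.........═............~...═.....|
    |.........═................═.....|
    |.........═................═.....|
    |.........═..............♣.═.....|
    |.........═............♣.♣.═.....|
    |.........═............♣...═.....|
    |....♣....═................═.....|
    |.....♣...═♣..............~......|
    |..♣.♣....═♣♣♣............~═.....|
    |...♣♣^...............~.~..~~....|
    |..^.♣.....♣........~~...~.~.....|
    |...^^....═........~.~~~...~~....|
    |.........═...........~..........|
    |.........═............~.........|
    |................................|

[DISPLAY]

          ┃Th┌─────────────────┐es┃    ┃ MapNavigato
          ┃Th│      Exit?      │se┃    ┠────────────
          ┃Th│Unsaved changes d│ n┃    ┃.......═....
          ┃Ea│  [OK]  Cancel   │rs┃━━━━┃.......═....
          ┃  └─────────────────┘  ┃    ┃.......═....
          ┃Error handling coordina┃────┃.......═....
          ┗━━━━━━━━━━━━━━━━━━━━━━━┛    ┃.......═....
              ┃┌───┬───┬───┬───┐       ┃.......═....
              ┃│ 7 │ 8 │ 9 │ ÷ │       ┃.......═....
              ┃├───┼───┼───┼───┤       ┃..♣....═....
              ┃│ 4 │ 5 │ 6 │ × │       ┗━━━━━━━━━━━━
              ┃├───┼───┼───┼───┤                 ┃  
              ┃│ 1 │ 2 │ 3 │ - │                 ┃  
              ┃├───┼───┼───┼───┤                 ┃  
              ┃│ 0 │ . │ = │ + │                 ┃  
              ┗━━━━━━━━━━━━━━━━━━━━━━━━━━━━━━━━━━┛  
                                                    
                                                    
                                                    
                                                    
                                                    
                                                    


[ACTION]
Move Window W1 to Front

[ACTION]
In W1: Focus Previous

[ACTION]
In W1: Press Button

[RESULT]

          ┃The framework processes┃    ┃ MapNavigato
          ┃The system monitors use┃    ┠────────────
          ┃The system transforms n┃    ┃.......═....
          ┃Each component monitors┃━━━━┃.......═....
          ┃                       ┃    ┃.......═....
          ┃Error handling coordina┃────┃.......═....
          ┗━━━━━━━━━━━━━━━━━━━━━━━┛    ┃.......═....
              ┃┌───┬───┬───┬───┐       ┃.......═....
              ┃│ 7 │ 8 │ 9 │ ÷ │       ┃.......═....
              ┃├───┼───┼───┼───┤       ┃..♣....═....
              ┃│ 4 │ 5 │ 6 │ × │       ┗━━━━━━━━━━━━
              ┃├───┼───┼───┼───┤                 ┃  
              ┃│ 1 │ 2 │ 3 │ - │                 ┃  
              ┃├───┼───┼───┼───┤                 ┃  
              ┃│ 0 │ . │ = │ + │                 ┃  
              ┗━━━━━━━━━━━━━━━━━━━━━━━━━━━━━━━━━━┛  
                                                    
                                                    
                                                    
                                                    
                                                    
                                                    


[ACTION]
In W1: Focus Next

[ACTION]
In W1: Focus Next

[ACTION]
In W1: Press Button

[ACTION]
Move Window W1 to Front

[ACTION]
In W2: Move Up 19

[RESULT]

          ┃The framework processes┃    ┃ MapNavigato
          ┃The system monitors use┃    ┠────────────
          ┃The system transforms n┃    ┃            
          ┃Each component monitors┃━━━━┃            
          ┃                       ┃    ┃            
          ┃Error handling coordina┃────┃            
          ┗━━━━━━━━━━━━━━━━━━━━━━━┛    ┃.......═....
              ┃┌───┬───┬───┬───┐       ┃.......═....
              ┃│ 7 │ 8 │ 9 │ ÷ │       ┃.......═....
              ┃├───┼───┼───┼───┤       ┃.......═....
              ┃│ 4 │ 5 │ 6 │ × │       ┗━━━━━━━━━━━━
              ┃├───┼───┼───┼───┤                 ┃  
              ┃│ 1 │ 2 │ 3 │ - │                 ┃  
              ┃├───┼───┼───┼───┤                 ┃  
              ┃│ 0 │ . │ = │ + │                 ┃  
              ┗━━━━━━━━━━━━━━━━━━━━━━━━━━━━━━━━━━┛  
                                                    
                                                    
                                                    
                                                    
                                                    
                                                    
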